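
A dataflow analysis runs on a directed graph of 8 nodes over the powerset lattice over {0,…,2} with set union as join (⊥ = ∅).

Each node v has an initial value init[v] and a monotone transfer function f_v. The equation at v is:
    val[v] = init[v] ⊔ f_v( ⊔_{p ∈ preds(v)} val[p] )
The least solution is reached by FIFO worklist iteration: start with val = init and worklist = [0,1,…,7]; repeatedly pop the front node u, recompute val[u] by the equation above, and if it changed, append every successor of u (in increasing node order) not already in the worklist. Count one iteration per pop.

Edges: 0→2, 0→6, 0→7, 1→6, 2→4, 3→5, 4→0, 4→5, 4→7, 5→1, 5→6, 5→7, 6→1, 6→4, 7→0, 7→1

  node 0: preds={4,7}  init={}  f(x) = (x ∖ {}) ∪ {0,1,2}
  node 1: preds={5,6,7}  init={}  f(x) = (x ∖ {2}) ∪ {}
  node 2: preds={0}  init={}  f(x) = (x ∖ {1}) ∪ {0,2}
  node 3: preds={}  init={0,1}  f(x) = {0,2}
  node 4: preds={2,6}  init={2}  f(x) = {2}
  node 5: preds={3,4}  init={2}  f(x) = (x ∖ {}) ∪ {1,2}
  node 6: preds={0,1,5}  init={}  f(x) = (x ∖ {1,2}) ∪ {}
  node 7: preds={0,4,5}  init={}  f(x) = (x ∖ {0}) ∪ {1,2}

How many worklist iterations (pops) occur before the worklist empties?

Trace (12 dequeues):
  [1] u=0 | in {2} | out {0,1,2} | prev {} | push {}
  [2] u=1 | in {2} | out {} | ==
  [3] u=2 | in {0,1,2} | out {0,2} | prev {} | push {}
  [4] u=3 | in {} | out {0,1,2} | prev {0,1} | push {}
  [5] u=4 | in {0,2} | out {2} | ==
  [6] u=5 | in {0,1,2} | out {0,1,2} | prev {2} | push {1}
  [7] u=6 | in {0,1,2} | out {0} | prev {} | push {4}
  [8] u=7 | in {0,1,2} | out {1,2} | prev {} | push {0}
  [9] u=1 | in {0,1,2} | out {0,1} | prev {} | push {6}
  [10] u=4 | in {0,2} | out {2} | ==
  [11] u=0 | in {1,2} | out {0,1,2} | ==
  [12] u=6 | in {0,1,2} | out {0} | ==

Converged values:
  [0] {0,1,2}
  [1] {0,1}
  [2] {0,2}
  [3] {0,1,2}
  [4] {2}
  [5] {0,1,2}
  [6] {0}
  [7] {1,2}

12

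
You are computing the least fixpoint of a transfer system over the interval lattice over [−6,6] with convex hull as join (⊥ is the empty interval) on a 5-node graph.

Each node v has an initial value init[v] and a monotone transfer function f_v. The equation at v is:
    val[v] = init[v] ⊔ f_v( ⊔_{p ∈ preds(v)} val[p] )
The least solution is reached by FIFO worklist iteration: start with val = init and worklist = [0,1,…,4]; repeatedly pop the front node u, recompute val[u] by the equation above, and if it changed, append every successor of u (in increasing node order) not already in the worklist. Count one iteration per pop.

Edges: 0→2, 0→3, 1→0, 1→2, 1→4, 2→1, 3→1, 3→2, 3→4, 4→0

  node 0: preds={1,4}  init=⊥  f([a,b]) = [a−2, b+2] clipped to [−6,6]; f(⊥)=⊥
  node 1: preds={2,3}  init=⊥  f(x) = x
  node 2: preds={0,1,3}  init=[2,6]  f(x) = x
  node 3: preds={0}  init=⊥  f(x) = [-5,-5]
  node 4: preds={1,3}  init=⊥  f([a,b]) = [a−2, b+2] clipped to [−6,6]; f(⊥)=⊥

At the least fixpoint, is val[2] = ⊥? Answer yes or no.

no

Trace (15 dequeues):
  [1] u=0 | in ⊥ | out ⊥ | ==
  [2] u=1 | in [2,6] | out [2,6] | prev ⊥ | push {0}
  [3] u=2 | in [2,6] | out [2,6] | ==
  [4] u=3 | in ⊥ | out [-5,-5] | prev ⊥ | push {1,2}
  [5] u=4 | in [-5,6] | out [-6,6] | prev ⊥ | push {}
  [6] u=0 | in [-6,6] | out [-6,6] | prev ⊥ | push {3}
  [7] u=1 | in [-5,6] | out [-5,6] | prev [2,6] | push {0,4}
  [8] u=2 | in [-6,6] | out [-6,6] | prev [2,6] | push {1}
  [9] u=3 | in [-6,6] | out [-5,-5] | ==
  [10] u=0 | in [-6,6] | out [-6,6] | ==
  [11] u=4 | in [-5,6] | out [-6,6] | ==
  [12] u=1 | in [-6,6] | out [-6,6] | prev [-5,6] | push {0,2,4}
  [13] u=0 | in [-6,6] | out [-6,6] | ==
  [14] u=2 | in [-6,6] | out [-6,6] | ==
  [15] u=4 | in [-6,6] | out [-6,6] | ==

Converged values:
  [0] [-6,6]
  [1] [-6,6]
  [2] [-6,6]
  [3] [-5,-5]
  [4] [-6,6]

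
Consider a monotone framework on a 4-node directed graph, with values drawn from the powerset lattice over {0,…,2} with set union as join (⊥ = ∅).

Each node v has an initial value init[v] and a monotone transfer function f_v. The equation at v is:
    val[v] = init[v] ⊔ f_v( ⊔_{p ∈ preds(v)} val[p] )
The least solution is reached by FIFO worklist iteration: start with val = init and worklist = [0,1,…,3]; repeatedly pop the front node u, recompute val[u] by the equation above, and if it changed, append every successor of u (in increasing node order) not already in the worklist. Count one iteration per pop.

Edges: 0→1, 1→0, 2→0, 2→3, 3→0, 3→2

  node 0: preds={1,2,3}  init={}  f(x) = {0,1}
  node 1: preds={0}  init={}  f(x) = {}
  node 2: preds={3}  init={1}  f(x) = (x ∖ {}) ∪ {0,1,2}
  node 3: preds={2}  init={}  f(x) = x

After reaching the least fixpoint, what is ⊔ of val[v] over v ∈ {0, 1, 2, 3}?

{0,1,2}

Worklist (6 pops):
  #1 pop 0: in={1} → {0,1} (was {}); enqueue []
  #2 pop 1: in={0,1} → {} (no change)
  #3 pop 2: in={} → {0,1,2} (was {1}); enqueue [0]
  #4 pop 3: in={0,1,2} → {0,1,2} (was {}); enqueue [2]
  #5 pop 0: in={0,1,2} → {0,1} (no change)
  #6 pop 2: in={0,1,2} → {0,1,2} (no change)

Fixpoint:
  val[0] = {0,1}
  val[1] = {}
  val[2] = {0,1,2}
  val[3] = {0,1,2}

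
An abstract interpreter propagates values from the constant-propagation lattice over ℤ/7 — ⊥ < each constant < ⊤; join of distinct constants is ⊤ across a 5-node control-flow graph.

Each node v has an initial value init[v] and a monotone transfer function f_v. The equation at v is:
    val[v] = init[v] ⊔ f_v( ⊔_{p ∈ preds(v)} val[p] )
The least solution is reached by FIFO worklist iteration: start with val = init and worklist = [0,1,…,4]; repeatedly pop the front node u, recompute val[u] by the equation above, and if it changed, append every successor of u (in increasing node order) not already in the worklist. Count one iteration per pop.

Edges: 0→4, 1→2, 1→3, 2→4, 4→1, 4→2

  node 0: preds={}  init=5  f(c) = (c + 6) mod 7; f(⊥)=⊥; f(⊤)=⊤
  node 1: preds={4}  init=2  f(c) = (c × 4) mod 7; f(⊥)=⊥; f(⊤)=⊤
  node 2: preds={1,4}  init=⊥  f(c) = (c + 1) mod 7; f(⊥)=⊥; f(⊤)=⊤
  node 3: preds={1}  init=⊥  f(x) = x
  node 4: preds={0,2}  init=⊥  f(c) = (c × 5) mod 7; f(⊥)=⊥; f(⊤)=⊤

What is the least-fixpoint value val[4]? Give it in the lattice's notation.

Worklist (9 pops):
  #1 pop 0: in=⊥ → 5 (no change)
  #2 pop 1: in=⊥ → 2 (no change)
  #3 pop 2: in=2 → 3 (was ⊥); enqueue []
  #4 pop 3: in=2 → 2 (was ⊥); enqueue []
  #5 pop 4: in=⊤ → ⊤ (was ⊥); enqueue [1,2]
  #6 pop 1: in=⊤ → ⊤ (was 2); enqueue [3]
  #7 pop 2: in=⊤ → ⊤ (was 3); enqueue [4]
  #8 pop 3: in=⊤ → ⊤ (was 2); enqueue []
  #9 pop 4: in=⊤ → ⊤ (no change)

Fixpoint:
  val[0] = 5
  val[1] = ⊤
  val[2] = ⊤
  val[3] = ⊤
  val[4] = ⊤

⊤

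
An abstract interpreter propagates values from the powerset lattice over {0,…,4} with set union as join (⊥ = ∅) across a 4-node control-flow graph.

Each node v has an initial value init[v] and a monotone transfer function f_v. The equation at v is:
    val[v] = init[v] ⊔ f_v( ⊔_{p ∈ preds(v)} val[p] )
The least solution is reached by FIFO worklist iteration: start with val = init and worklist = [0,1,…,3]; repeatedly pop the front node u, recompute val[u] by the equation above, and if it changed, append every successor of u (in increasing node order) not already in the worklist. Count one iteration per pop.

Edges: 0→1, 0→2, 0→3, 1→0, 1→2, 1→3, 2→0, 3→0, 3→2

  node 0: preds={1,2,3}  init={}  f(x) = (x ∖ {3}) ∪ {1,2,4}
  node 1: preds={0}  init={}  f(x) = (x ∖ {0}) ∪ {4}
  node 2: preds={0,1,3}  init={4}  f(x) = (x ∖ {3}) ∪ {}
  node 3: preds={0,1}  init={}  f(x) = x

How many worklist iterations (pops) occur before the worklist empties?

Worklist (6 pops):
  #1 pop 0: in={4} → {1,2,4} (was {}); enqueue []
  #2 pop 1: in={1,2,4} → {1,2,4} (was {}); enqueue [0]
  #3 pop 2: in={1,2,4} → {1,2,4} (was {4}); enqueue []
  #4 pop 3: in={1,2,4} → {1,2,4} (was {}); enqueue [2]
  #5 pop 0: in={1,2,4} → {1,2,4} (no change)
  #6 pop 2: in={1,2,4} → {1,2,4} (no change)

Fixpoint:
  val[0] = {1,2,4}
  val[1] = {1,2,4}
  val[2] = {1,2,4}
  val[3] = {1,2,4}

6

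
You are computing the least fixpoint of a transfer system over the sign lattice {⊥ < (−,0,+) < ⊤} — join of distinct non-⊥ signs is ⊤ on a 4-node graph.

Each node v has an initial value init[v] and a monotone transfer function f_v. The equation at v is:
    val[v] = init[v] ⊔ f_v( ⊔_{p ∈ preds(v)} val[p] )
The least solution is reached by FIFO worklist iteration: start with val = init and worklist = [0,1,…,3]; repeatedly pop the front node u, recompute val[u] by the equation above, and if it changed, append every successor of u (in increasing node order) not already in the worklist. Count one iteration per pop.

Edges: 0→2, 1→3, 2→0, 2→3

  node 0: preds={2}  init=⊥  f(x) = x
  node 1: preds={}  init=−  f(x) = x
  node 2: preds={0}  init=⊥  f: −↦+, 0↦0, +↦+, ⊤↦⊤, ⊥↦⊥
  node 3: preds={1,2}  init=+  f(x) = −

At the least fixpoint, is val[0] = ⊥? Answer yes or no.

Iteration log — 4 steps:
  step 1. node 0  ⊔preds=⊥  new=⊥  stable
  step 2. node 1  ⊔preds=⊥  new=−  stable
  step 3. node 2  ⊔preds=⊥  new=⊥  stable
  step 4. node 3  ⊔preds=−  new=⊤  old=+  +wl: 

Least fixpoint reached:
  node 0: ⊥
  node 1: −
  node 2: ⊥
  node 3: ⊤

yes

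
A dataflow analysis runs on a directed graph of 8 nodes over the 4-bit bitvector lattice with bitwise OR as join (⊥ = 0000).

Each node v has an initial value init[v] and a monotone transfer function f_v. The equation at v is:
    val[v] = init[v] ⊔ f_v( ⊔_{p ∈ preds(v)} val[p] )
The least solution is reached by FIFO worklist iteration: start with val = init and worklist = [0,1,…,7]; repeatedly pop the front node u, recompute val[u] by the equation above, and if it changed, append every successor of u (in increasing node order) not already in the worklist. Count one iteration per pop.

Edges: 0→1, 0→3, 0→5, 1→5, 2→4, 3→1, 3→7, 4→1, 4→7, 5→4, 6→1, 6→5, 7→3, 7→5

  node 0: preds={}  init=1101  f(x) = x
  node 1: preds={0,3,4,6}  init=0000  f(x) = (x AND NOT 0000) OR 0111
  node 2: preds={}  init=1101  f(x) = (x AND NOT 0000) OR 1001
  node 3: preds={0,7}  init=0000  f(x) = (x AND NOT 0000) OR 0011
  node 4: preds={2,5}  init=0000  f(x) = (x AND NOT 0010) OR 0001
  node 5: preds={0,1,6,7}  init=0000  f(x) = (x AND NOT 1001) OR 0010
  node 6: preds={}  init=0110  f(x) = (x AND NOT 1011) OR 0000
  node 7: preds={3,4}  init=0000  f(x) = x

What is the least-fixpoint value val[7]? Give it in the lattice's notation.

Iteration log — 12 steps:
  step 1. node 0  ⊔preds=0000  new=1101  stable
  step 2. node 1  ⊔preds=1111  new=1111  old=0000  +wl: 
  step 3. node 2  ⊔preds=0000  new=1101  stable
  step 4. node 3  ⊔preds=1101  new=1111  old=0000  +wl: 1
  step 5. node 4  ⊔preds=1101  new=1101  old=0000  +wl: 
  step 6. node 5  ⊔preds=1111  new=0110  old=0000  +wl: 4
  step 7. node 6  ⊔preds=0000  new=0110  stable
  step 8. node 7  ⊔preds=1111  new=1111  old=0000  +wl: 3,5
  step 9. node 1  ⊔preds=1111  new=1111  stable
  step 10. node 4  ⊔preds=1111  new=1101  stable
  step 11. node 3  ⊔preds=1111  new=1111  stable
  step 12. node 5  ⊔preds=1111  new=0110  stable

Least fixpoint reached:
  node 0: 1101
  node 1: 1111
  node 2: 1101
  node 3: 1111
  node 4: 1101
  node 5: 0110
  node 6: 0110
  node 7: 1111

1111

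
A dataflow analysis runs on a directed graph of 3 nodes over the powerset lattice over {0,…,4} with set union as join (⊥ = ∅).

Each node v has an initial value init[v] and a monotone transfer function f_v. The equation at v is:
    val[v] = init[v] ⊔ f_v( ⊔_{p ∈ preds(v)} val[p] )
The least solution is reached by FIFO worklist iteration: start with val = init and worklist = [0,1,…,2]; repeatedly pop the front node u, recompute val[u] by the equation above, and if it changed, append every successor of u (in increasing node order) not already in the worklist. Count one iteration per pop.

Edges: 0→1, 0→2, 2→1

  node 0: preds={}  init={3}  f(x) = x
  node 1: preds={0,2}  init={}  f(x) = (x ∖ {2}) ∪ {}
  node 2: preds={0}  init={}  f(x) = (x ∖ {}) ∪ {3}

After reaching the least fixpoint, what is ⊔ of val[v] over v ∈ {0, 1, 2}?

Iteration log — 4 steps:
  step 1. node 0  ⊔preds={}  new={3}  stable
  step 2. node 1  ⊔preds={3}  new={3}  old={}  +wl: 
  step 3. node 2  ⊔preds={3}  new={3}  old={}  +wl: 1
  step 4. node 1  ⊔preds={3}  new={3}  stable

Least fixpoint reached:
  node 0: {3}
  node 1: {3}
  node 2: {3}

{3}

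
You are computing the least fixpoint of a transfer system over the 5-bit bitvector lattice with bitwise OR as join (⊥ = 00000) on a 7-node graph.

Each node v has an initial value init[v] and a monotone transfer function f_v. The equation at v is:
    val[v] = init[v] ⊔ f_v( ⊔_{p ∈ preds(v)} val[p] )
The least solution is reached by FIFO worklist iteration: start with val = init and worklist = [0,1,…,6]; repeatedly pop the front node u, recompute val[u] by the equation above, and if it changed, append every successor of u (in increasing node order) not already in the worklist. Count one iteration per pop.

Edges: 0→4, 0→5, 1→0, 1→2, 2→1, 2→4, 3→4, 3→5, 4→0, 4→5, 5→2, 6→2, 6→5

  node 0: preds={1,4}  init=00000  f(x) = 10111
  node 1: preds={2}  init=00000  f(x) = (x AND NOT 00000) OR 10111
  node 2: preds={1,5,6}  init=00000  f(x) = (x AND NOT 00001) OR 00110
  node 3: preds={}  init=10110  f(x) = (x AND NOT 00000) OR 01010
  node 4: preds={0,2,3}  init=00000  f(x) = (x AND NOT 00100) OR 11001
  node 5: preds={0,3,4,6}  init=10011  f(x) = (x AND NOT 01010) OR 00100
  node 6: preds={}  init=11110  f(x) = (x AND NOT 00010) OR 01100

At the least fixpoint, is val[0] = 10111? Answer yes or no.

Iteration log — 11 steps:
  step 1. node 0  ⊔preds=00000  new=10111  old=00000  +wl: 
  step 2. node 1  ⊔preds=00000  new=10111  old=00000  +wl: 0
  step 3. node 2  ⊔preds=11111  new=11110  old=00000  +wl: 1
  step 4. node 3  ⊔preds=00000  new=11110  old=10110  +wl: 
  step 5. node 4  ⊔preds=11111  new=11011  old=00000  +wl: 
  step 6. node 5  ⊔preds=11111  new=10111  old=10011  +wl: 2
  step 7. node 6  ⊔preds=00000  new=11110  stable
  step 8. node 0  ⊔preds=11111  new=10111  stable
  step 9. node 1  ⊔preds=11110  new=11111  old=10111  +wl: 0
  step 10. node 2  ⊔preds=11111  new=11110  stable
  step 11. node 0  ⊔preds=11111  new=10111  stable

Least fixpoint reached:
  node 0: 10111
  node 1: 11111
  node 2: 11110
  node 3: 11110
  node 4: 11011
  node 5: 10111
  node 6: 11110

yes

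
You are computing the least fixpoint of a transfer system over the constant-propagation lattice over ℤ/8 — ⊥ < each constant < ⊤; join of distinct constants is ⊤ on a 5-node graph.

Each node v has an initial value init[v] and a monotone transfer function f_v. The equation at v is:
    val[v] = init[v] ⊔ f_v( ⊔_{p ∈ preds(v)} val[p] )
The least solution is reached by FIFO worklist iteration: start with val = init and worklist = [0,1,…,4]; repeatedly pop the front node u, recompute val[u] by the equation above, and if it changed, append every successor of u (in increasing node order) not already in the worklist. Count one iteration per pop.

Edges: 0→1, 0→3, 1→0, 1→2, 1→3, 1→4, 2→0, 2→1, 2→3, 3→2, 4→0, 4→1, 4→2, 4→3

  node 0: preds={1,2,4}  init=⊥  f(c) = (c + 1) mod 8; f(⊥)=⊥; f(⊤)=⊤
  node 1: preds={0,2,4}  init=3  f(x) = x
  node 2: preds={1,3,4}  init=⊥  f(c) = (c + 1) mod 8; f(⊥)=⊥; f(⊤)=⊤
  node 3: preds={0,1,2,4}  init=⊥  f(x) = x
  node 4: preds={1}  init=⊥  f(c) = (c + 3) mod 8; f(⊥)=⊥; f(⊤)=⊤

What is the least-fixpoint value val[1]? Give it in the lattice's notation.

⊤

Worklist (9 pops):
  #1 pop 0: in=3 → 4 (was ⊥); enqueue []
  #2 pop 1: in=4 → ⊤ (was 3); enqueue [0]
  #3 pop 2: in=⊤ → ⊤ (was ⊥); enqueue [1]
  #4 pop 3: in=⊤ → ⊤ (was ⊥); enqueue [2]
  #5 pop 4: in=⊤ → ⊤ (was ⊥); enqueue [3]
  #6 pop 0: in=⊤ → ⊤ (was 4); enqueue []
  #7 pop 1: in=⊤ → ⊤ (no change)
  #8 pop 2: in=⊤ → ⊤ (no change)
  #9 pop 3: in=⊤ → ⊤ (no change)

Fixpoint:
  val[0] = ⊤
  val[1] = ⊤
  val[2] = ⊤
  val[3] = ⊤
  val[4] = ⊤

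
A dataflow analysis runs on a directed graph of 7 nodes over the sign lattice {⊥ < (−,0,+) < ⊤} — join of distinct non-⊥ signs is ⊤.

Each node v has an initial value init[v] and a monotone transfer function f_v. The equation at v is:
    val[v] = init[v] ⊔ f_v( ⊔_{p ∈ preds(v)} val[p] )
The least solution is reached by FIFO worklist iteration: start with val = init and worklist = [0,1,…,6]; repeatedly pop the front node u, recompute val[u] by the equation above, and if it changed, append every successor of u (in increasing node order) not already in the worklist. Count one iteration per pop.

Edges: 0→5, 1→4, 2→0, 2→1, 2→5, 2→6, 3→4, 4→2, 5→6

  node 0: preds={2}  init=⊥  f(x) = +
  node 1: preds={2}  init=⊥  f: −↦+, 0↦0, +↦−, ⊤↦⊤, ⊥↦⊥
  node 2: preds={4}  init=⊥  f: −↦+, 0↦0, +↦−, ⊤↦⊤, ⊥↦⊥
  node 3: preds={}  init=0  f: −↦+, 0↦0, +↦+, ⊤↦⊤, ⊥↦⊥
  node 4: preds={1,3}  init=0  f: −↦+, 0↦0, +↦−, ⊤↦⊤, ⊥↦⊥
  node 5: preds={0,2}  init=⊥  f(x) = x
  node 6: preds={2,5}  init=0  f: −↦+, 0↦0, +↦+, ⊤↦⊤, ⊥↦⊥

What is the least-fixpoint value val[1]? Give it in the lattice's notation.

Iteration log — 10 steps:
  step 1. node 0  ⊔preds=⊥  new=+  old=⊥  +wl: 
  step 2. node 1  ⊔preds=⊥  new=⊥  stable
  step 3. node 2  ⊔preds=0  new=0  old=⊥  +wl: 0,1
  step 4. node 3  ⊔preds=⊥  new=0  stable
  step 5. node 4  ⊔preds=0  new=0  stable
  step 6. node 5  ⊔preds=⊤  new=⊤  old=⊥  +wl: 
  step 7. node 6  ⊔preds=⊤  new=⊤  old=0  +wl: 
  step 8. node 0  ⊔preds=0  new=+  stable
  step 9. node 1  ⊔preds=0  new=0  old=⊥  +wl: 4
  step 10. node 4  ⊔preds=0  new=0  stable

Least fixpoint reached:
  node 0: +
  node 1: 0
  node 2: 0
  node 3: 0
  node 4: 0
  node 5: ⊤
  node 6: ⊤

0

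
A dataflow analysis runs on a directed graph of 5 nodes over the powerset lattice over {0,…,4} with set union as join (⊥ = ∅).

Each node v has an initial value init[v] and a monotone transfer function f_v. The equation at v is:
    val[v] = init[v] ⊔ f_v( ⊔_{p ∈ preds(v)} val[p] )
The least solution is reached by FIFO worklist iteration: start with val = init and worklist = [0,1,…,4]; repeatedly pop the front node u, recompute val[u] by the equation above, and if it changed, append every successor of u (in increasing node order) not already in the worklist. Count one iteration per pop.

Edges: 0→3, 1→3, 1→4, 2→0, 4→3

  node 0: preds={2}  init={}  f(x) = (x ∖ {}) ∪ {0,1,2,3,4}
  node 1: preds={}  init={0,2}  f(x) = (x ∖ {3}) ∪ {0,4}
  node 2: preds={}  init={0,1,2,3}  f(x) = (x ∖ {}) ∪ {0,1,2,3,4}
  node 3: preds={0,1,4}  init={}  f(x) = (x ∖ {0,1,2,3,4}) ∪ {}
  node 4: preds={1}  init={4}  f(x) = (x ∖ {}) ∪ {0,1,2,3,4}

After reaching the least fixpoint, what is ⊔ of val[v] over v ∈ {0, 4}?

{0,1,2,3,4}

Worklist (7 pops):
  #1 pop 0: in={0,1,2,3} → {0,1,2,3,4} (was {}); enqueue []
  #2 pop 1: in={} → {0,2,4} (was {0,2}); enqueue []
  #3 pop 2: in={} → {0,1,2,3,4} (was {0,1,2,3}); enqueue [0]
  #4 pop 3: in={0,1,2,3,4} → {} (no change)
  #5 pop 4: in={0,2,4} → {0,1,2,3,4} (was {4}); enqueue [3]
  #6 pop 0: in={0,1,2,3,4} → {0,1,2,3,4} (no change)
  #7 pop 3: in={0,1,2,3,4} → {} (no change)

Fixpoint:
  val[0] = {0,1,2,3,4}
  val[1] = {0,2,4}
  val[2] = {0,1,2,3,4}
  val[3] = {}
  val[4] = {0,1,2,3,4}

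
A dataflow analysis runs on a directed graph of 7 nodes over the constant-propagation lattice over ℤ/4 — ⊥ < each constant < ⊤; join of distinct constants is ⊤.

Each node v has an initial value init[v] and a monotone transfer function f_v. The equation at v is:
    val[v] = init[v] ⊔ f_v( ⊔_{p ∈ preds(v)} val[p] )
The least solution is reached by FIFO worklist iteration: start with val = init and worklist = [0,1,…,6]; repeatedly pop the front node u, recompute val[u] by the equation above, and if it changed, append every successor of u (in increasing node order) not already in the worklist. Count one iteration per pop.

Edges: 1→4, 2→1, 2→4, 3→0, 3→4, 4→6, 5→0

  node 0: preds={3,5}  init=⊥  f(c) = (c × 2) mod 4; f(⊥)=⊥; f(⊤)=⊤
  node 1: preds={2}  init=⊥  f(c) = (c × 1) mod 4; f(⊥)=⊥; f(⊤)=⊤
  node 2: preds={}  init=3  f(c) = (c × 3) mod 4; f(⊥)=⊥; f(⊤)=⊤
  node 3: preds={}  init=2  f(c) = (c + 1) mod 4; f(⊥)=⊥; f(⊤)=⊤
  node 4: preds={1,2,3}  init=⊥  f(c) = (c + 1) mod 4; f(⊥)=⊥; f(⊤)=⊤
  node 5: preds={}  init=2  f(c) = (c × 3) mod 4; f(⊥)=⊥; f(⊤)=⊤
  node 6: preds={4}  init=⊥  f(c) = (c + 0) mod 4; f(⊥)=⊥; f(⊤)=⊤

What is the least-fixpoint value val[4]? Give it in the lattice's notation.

⊤

Iteration log — 7 steps:
  step 1. node 0  ⊔preds=2  new=0  old=⊥  +wl: 
  step 2. node 1  ⊔preds=3  new=3  old=⊥  +wl: 
  step 3. node 2  ⊔preds=⊥  new=3  stable
  step 4. node 3  ⊔preds=⊥  new=2  stable
  step 5. node 4  ⊔preds=⊤  new=⊤  old=⊥  +wl: 
  step 6. node 5  ⊔preds=⊥  new=2  stable
  step 7. node 6  ⊔preds=⊤  new=⊤  old=⊥  +wl: 

Least fixpoint reached:
  node 0: 0
  node 1: 3
  node 2: 3
  node 3: 2
  node 4: ⊤
  node 5: 2
  node 6: ⊤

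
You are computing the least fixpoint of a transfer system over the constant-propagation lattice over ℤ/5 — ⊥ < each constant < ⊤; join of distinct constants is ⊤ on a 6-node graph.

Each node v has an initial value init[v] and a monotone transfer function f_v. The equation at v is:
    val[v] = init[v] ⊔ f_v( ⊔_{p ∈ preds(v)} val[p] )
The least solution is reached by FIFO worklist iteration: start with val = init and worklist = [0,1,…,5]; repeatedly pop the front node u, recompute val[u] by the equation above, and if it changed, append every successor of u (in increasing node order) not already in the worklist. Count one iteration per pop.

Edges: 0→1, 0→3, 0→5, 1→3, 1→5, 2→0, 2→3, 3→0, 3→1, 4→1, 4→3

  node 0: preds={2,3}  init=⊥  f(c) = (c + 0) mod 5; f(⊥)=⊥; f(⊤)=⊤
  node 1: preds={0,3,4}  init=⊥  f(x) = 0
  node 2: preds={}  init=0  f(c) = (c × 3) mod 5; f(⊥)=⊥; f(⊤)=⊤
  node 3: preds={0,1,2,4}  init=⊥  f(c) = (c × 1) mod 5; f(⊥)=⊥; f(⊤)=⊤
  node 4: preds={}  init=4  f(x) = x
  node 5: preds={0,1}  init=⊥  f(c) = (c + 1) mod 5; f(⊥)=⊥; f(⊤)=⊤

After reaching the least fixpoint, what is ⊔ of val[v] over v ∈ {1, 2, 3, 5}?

Worklist (10 pops):
  #1 pop 0: in=0 → 0 (was ⊥); enqueue []
  #2 pop 1: in=⊤ → 0 (was ⊥); enqueue []
  #3 pop 2: in=⊥ → 0 (no change)
  #4 pop 3: in=⊤ → ⊤ (was ⊥); enqueue [0,1]
  #5 pop 4: in=⊥ → 4 (no change)
  #6 pop 5: in=0 → 1 (was ⊥); enqueue []
  #7 pop 0: in=⊤ → ⊤ (was 0); enqueue [3,5]
  #8 pop 1: in=⊤ → 0 (no change)
  #9 pop 3: in=⊤ → ⊤ (no change)
  #10 pop 5: in=⊤ → ⊤ (was 1); enqueue []

Fixpoint:
  val[0] = ⊤
  val[1] = 0
  val[2] = 0
  val[3] = ⊤
  val[4] = 4
  val[5] = ⊤

⊤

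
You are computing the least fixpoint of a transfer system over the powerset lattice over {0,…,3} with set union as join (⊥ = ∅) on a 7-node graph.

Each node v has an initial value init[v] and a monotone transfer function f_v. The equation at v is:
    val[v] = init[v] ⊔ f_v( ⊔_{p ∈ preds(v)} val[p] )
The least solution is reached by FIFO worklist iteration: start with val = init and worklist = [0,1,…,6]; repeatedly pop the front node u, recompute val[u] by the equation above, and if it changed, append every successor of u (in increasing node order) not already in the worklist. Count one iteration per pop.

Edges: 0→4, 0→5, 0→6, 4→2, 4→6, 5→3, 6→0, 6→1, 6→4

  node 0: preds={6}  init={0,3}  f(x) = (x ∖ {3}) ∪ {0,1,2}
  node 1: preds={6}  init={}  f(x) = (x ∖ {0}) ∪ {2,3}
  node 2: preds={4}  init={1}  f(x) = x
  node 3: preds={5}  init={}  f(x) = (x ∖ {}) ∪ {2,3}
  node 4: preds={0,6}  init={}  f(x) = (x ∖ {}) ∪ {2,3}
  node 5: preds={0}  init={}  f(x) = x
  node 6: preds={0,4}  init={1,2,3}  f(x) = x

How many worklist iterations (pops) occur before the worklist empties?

Iteration log — 12 steps:
  step 1. node 0  ⊔preds={1,2,3}  new={0,1,2,3}  old={0,3}  +wl: 
  step 2. node 1  ⊔preds={1,2,3}  new={1,2,3}  old={}  +wl: 
  step 3. node 2  ⊔preds={}  new={1}  stable
  step 4. node 3  ⊔preds={}  new={2,3}  old={}  +wl: 
  step 5. node 4  ⊔preds={0,1,2,3}  new={0,1,2,3}  old={}  +wl: 2
  step 6. node 5  ⊔preds={0,1,2,3}  new={0,1,2,3}  old={}  +wl: 3
  step 7. node 6  ⊔preds={0,1,2,3}  new={0,1,2,3}  old={1,2,3}  +wl: 0,1,4
  step 8. node 2  ⊔preds={0,1,2,3}  new={0,1,2,3}  old={1}  +wl: 
  step 9. node 3  ⊔preds={0,1,2,3}  new={0,1,2,3}  old={2,3}  +wl: 
  step 10. node 0  ⊔preds={0,1,2,3}  new={0,1,2,3}  stable
  step 11. node 1  ⊔preds={0,1,2,3}  new={1,2,3}  stable
  step 12. node 4  ⊔preds={0,1,2,3}  new={0,1,2,3}  stable

Least fixpoint reached:
  node 0: {0,1,2,3}
  node 1: {1,2,3}
  node 2: {0,1,2,3}
  node 3: {0,1,2,3}
  node 4: {0,1,2,3}
  node 5: {0,1,2,3}
  node 6: {0,1,2,3}

12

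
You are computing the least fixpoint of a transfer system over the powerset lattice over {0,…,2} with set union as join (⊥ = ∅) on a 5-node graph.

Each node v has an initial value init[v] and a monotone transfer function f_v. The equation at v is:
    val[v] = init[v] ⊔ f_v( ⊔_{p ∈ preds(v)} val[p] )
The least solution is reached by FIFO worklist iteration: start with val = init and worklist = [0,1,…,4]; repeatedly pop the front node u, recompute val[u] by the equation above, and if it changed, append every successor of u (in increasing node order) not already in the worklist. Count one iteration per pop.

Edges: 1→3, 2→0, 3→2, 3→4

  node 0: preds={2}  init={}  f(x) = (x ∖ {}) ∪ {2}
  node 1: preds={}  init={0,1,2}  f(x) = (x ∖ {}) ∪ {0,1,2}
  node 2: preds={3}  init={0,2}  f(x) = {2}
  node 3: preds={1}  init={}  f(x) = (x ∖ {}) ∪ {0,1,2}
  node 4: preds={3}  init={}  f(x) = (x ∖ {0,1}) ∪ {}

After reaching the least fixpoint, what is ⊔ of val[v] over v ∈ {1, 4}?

Trace (6 dequeues):
  [1] u=0 | in {0,2} | out {0,2} | prev {} | push {}
  [2] u=1 | in {} | out {0,1,2} | ==
  [3] u=2 | in {} | out {0,2} | ==
  [4] u=3 | in {0,1,2} | out {0,1,2} | prev {} | push {2}
  [5] u=4 | in {0,1,2} | out {2} | prev {} | push {}
  [6] u=2 | in {0,1,2} | out {0,2} | ==

Converged values:
  [0] {0,2}
  [1] {0,1,2}
  [2] {0,2}
  [3] {0,1,2}
  [4] {2}

{0,1,2}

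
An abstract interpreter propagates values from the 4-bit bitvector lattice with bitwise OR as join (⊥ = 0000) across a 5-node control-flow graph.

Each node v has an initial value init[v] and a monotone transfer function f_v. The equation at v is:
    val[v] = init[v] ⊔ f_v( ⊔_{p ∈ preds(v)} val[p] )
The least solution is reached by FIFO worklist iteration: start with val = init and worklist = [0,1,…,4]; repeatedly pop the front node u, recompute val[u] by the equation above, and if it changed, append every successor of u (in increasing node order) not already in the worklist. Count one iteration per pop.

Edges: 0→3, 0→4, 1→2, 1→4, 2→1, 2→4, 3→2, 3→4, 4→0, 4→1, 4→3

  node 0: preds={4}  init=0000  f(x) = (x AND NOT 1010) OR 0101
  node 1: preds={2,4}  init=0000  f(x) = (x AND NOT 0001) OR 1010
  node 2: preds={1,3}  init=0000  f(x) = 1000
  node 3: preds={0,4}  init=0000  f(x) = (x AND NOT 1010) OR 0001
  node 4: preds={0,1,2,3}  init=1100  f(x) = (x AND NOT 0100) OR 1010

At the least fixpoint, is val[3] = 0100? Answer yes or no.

Iteration log — 9 steps:
  step 1. node 0  ⊔preds=1100  new=0101  old=0000  +wl: 
  step 2. node 1  ⊔preds=1100  new=1110  old=0000  +wl: 
  step 3. node 2  ⊔preds=1110  new=1000  old=0000  +wl: 1
  step 4. node 3  ⊔preds=1101  new=0101  old=0000  +wl: 2
  step 5. node 4  ⊔preds=1111  new=1111  old=1100  +wl: 0,3
  step 6. node 1  ⊔preds=1111  new=1110  stable
  step 7. node 2  ⊔preds=1111  new=1000  stable
  step 8. node 0  ⊔preds=1111  new=0101  stable
  step 9. node 3  ⊔preds=1111  new=0101  stable

Least fixpoint reached:
  node 0: 0101
  node 1: 1110
  node 2: 1000
  node 3: 0101
  node 4: 1111

no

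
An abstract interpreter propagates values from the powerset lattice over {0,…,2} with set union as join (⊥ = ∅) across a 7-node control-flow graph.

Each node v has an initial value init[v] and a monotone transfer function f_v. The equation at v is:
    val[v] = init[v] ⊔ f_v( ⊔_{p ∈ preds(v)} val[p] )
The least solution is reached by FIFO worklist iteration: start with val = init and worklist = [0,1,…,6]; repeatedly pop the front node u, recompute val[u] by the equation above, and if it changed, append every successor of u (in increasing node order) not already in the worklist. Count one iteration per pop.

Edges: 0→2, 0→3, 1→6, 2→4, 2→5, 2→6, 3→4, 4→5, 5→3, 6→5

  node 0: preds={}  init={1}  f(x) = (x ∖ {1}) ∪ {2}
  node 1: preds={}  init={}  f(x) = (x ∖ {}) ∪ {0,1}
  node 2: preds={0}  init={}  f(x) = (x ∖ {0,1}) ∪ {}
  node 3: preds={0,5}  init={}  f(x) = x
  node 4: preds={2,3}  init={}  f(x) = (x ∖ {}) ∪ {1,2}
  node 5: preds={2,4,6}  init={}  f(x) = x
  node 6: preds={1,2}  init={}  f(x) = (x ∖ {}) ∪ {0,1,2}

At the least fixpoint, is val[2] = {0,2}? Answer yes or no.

Iteration log — 12 steps:
  step 1. node 0  ⊔preds={}  new={1,2}  old={1}  +wl: 
  step 2. node 1  ⊔preds={}  new={0,1}  old={}  +wl: 
  step 3. node 2  ⊔preds={1,2}  new={2}  old={}  +wl: 
  step 4. node 3  ⊔preds={1,2}  new={1,2}  old={}  +wl: 
  step 5. node 4  ⊔preds={1,2}  new={1,2}  old={}  +wl: 
  step 6. node 5  ⊔preds={1,2}  new={1,2}  old={}  +wl: 3
  step 7. node 6  ⊔preds={0,1,2}  new={0,1,2}  old={}  +wl: 5
  step 8. node 3  ⊔preds={1,2}  new={1,2}  stable
  step 9. node 5  ⊔preds={0,1,2}  new={0,1,2}  old={1,2}  +wl: 3
  step 10. node 3  ⊔preds={0,1,2}  new={0,1,2}  old={1,2}  +wl: 4
  step 11. node 4  ⊔preds={0,1,2}  new={0,1,2}  old={1,2}  +wl: 5
  step 12. node 5  ⊔preds={0,1,2}  new={0,1,2}  stable

Least fixpoint reached:
  node 0: {1,2}
  node 1: {0,1}
  node 2: {2}
  node 3: {0,1,2}
  node 4: {0,1,2}
  node 5: {0,1,2}
  node 6: {0,1,2}

no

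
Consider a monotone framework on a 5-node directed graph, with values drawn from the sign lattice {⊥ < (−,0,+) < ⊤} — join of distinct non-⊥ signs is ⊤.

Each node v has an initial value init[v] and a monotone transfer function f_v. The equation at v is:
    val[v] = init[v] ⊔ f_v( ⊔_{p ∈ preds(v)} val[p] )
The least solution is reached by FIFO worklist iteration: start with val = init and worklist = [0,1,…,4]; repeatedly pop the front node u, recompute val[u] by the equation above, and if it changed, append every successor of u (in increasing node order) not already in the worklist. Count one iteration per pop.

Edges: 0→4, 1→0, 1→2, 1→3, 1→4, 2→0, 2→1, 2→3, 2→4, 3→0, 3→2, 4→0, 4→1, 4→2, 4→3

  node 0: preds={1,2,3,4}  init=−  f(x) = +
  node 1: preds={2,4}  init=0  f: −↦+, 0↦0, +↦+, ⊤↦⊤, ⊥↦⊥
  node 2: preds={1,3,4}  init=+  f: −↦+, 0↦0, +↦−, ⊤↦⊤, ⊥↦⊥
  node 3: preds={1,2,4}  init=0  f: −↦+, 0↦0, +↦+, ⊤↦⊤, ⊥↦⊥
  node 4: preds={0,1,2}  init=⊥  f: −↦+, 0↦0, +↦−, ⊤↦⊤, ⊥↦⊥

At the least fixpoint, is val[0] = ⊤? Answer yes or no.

yes

Trace (9 dequeues):
  [1] u=0 | in ⊤ | out ⊤ | prev − | push {}
  [2] u=1 | in + | out ⊤ | prev 0 | push {0}
  [3] u=2 | in ⊤ | out ⊤ | prev + | push {1}
  [4] u=3 | in ⊤ | out ⊤ | prev 0 | push {2}
  [5] u=4 | in ⊤ | out ⊤ | prev ⊥ | push {3}
  [6] u=0 | in ⊤ | out ⊤ | ==
  [7] u=1 | in ⊤ | out ⊤ | ==
  [8] u=2 | in ⊤ | out ⊤ | ==
  [9] u=3 | in ⊤ | out ⊤ | ==

Converged values:
  [0] ⊤
  [1] ⊤
  [2] ⊤
  [3] ⊤
  [4] ⊤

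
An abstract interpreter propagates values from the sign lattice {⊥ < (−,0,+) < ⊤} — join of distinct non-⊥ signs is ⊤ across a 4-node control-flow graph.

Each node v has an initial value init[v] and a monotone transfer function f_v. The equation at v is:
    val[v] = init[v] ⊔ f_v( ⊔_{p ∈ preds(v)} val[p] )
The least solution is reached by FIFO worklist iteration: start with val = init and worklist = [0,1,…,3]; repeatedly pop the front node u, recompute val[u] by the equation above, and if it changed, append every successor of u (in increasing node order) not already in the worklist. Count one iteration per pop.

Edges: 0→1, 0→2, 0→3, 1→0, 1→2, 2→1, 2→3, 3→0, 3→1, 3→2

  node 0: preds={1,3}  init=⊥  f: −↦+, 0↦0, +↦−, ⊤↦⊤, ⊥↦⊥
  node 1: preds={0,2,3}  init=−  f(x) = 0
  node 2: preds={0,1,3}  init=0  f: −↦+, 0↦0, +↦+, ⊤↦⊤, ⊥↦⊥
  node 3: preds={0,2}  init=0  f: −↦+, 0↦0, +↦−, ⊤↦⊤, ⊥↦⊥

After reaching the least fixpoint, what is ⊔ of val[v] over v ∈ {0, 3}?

Iteration log — 7 steps:
  step 1. node 0  ⊔preds=⊤  new=⊤  old=⊥  +wl: 
  step 2. node 1  ⊔preds=⊤  new=⊤  old=−  +wl: 0
  step 3. node 2  ⊔preds=⊤  new=⊤  old=0  +wl: 1
  step 4. node 3  ⊔preds=⊤  new=⊤  old=0  +wl: 2
  step 5. node 0  ⊔preds=⊤  new=⊤  stable
  step 6. node 1  ⊔preds=⊤  new=⊤  stable
  step 7. node 2  ⊔preds=⊤  new=⊤  stable

Least fixpoint reached:
  node 0: ⊤
  node 1: ⊤
  node 2: ⊤
  node 3: ⊤

⊤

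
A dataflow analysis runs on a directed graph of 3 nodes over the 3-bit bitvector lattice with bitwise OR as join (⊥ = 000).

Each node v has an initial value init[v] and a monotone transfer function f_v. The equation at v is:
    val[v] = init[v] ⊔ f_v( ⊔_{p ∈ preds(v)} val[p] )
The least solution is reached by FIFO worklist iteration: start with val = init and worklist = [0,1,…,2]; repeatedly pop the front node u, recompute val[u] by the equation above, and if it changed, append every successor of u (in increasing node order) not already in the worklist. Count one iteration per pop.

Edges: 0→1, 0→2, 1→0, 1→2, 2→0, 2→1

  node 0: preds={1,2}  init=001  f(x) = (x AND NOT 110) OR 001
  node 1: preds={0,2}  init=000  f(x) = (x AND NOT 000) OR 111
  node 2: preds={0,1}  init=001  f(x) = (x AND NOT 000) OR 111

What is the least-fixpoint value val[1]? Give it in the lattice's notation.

Worklist (5 pops):
  #1 pop 0: in=001 → 001 (no change)
  #2 pop 1: in=001 → 111 (was 000); enqueue [0]
  #3 pop 2: in=111 → 111 (was 001); enqueue [1]
  #4 pop 0: in=111 → 001 (no change)
  #5 pop 1: in=111 → 111 (no change)

Fixpoint:
  val[0] = 001
  val[1] = 111
  val[2] = 111

111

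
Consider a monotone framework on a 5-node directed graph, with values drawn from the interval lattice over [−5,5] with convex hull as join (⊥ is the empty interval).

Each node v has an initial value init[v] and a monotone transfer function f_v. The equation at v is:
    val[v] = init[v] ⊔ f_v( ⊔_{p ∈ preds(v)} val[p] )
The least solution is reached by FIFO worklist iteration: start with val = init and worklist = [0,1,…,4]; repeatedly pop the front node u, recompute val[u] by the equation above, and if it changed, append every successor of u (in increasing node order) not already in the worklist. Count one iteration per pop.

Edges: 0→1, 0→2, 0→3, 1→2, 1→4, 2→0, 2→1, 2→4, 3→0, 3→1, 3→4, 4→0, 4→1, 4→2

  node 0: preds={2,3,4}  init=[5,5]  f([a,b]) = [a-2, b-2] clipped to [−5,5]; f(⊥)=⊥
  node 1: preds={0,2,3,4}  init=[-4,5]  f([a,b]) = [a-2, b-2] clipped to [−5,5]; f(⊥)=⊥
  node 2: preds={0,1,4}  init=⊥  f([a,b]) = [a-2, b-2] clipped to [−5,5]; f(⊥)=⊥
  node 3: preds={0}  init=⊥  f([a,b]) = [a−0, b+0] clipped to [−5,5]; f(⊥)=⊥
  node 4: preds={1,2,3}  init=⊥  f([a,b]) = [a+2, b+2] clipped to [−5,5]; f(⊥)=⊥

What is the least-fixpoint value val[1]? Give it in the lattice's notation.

[-5,5]

Worklist (12 pops):
  #1 pop 0: in=⊥ → [5,5] (no change)
  #2 pop 1: in=[5,5] → [-4,5] (no change)
  #3 pop 2: in=[-4,5] → [-5,3] (was ⊥); enqueue [0,1]
  #4 pop 3: in=[5,5] → [5,5] (was ⊥); enqueue []
  #5 pop 4: in=[-5,5] → [-3,5] (was ⊥); enqueue [2]
  #6 pop 0: in=[-5,5] → [-5,5] (was [5,5]); enqueue [3]
  #7 pop 1: in=[-5,5] → [-5,5] (was [-4,5]); enqueue [4]
  #8 pop 2: in=[-5,5] → [-5,3] (no change)
  #9 pop 3: in=[-5,5] → [-5,5] (was [5,5]); enqueue [0,1]
  #10 pop 4: in=[-5,5] → [-3,5] (no change)
  #11 pop 0: in=[-5,5] → [-5,5] (no change)
  #12 pop 1: in=[-5,5] → [-5,5] (no change)

Fixpoint:
  val[0] = [-5,5]
  val[1] = [-5,5]
  val[2] = [-5,3]
  val[3] = [-5,5]
  val[4] = [-3,5]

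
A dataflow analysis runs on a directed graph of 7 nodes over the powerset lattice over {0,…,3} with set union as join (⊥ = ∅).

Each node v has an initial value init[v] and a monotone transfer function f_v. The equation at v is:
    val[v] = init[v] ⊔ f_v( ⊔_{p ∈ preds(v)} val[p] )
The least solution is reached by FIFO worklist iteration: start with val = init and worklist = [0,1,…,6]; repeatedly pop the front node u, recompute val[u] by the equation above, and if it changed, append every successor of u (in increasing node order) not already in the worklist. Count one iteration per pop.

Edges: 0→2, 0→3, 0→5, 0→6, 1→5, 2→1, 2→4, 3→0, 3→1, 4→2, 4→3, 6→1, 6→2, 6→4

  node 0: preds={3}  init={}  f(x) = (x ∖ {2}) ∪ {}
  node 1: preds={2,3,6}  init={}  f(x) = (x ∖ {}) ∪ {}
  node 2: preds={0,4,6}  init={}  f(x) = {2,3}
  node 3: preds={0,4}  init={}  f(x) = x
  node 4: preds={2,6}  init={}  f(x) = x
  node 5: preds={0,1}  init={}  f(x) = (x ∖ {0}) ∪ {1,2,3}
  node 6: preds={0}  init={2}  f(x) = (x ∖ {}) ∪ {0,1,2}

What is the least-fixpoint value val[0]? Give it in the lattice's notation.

Worklist (25 pops):
  #1 pop 0: in={} → {} (no change)
  #2 pop 1: in={2} → {2} (was {}); enqueue []
  #3 pop 2: in={2} → {2,3} (was {}); enqueue [1]
  #4 pop 3: in={} → {} (no change)
  #5 pop 4: in={2,3} → {2,3} (was {}); enqueue [2,3]
  #6 pop 5: in={2} → {1,2,3} (was {}); enqueue []
  #7 pop 6: in={} → {0,1,2} (was {2}); enqueue [4]
  #8 pop 1: in={0,1,2,3} → {0,1,2,3} (was {2}); enqueue [5]
  #9 pop 2: in={0,1,2,3} → {2,3} (no change)
  #10 pop 3: in={2,3} → {2,3} (was {}); enqueue [0,1]
  #11 pop 4: in={0,1,2,3} → {0,1,2,3} (was {2,3}); enqueue [2,3]
  #12 pop 5: in={0,1,2,3} → {1,2,3} (no change)
  #13 pop 0: in={2,3} → {3} (was {}); enqueue [5,6]
  #14 pop 1: in={0,1,2,3} → {0,1,2,3} (no change)
  #15 pop 2: in={0,1,2,3} → {2,3} (no change)
  #16 pop 3: in={0,1,2,3} → {0,1,2,3} (was {2,3}); enqueue [0,1]
  #17 pop 5: in={0,1,2,3} → {1,2,3} (no change)
  #18 pop 6: in={3} → {0,1,2,3} (was {0,1,2}); enqueue [2,4]
  #19 pop 0: in={0,1,2,3} → {0,1,3} (was {3}); enqueue [3,5,6]
  #20 pop 1: in={0,1,2,3} → {0,1,2,3} (no change)
  #21 pop 2: in={0,1,2,3} → {2,3} (no change)
  #22 pop 4: in={0,1,2,3} → {0,1,2,3} (no change)
  #23 pop 3: in={0,1,2,3} → {0,1,2,3} (no change)
  #24 pop 5: in={0,1,2,3} → {1,2,3} (no change)
  #25 pop 6: in={0,1,3} → {0,1,2,3} (no change)

Fixpoint:
  val[0] = {0,1,3}
  val[1] = {0,1,2,3}
  val[2] = {2,3}
  val[3] = {0,1,2,3}
  val[4] = {0,1,2,3}
  val[5] = {1,2,3}
  val[6] = {0,1,2,3}

{0,1,3}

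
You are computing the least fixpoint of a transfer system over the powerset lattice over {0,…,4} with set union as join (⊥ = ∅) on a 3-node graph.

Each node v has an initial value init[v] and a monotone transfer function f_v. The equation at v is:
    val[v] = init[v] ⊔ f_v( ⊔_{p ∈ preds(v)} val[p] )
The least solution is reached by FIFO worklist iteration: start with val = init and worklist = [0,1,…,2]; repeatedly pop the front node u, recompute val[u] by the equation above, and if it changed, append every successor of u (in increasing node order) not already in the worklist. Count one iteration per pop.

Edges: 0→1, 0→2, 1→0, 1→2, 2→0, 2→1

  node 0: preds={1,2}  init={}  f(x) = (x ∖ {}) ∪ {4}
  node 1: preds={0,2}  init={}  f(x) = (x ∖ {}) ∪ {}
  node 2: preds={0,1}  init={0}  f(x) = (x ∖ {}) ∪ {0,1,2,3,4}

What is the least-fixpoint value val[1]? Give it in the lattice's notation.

{0,1,2,3,4}

Trace (7 dequeues):
  [1] u=0 | in {0} | out {0,4} | prev {} | push {}
  [2] u=1 | in {0,4} | out {0,4} | prev {} | push {0}
  [3] u=2 | in {0,4} | out {0,1,2,3,4} | prev {0} | push {1}
  [4] u=0 | in {0,1,2,3,4} | out {0,1,2,3,4} | prev {0,4} | push {2}
  [5] u=1 | in {0,1,2,3,4} | out {0,1,2,3,4} | prev {0,4} | push {0}
  [6] u=2 | in {0,1,2,3,4} | out {0,1,2,3,4} | ==
  [7] u=0 | in {0,1,2,3,4} | out {0,1,2,3,4} | ==

Converged values:
  [0] {0,1,2,3,4}
  [1] {0,1,2,3,4}
  [2] {0,1,2,3,4}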